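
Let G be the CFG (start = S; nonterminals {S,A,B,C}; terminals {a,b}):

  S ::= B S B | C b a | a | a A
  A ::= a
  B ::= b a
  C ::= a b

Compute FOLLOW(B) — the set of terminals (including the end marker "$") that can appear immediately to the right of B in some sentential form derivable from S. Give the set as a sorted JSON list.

Compute FIRST by fixpoint:
pass 1:
  A via A→a: +{a}
  B via B→b a: +{b}
  C via C→a b: +{a}
  S via S→B S B: +{b}
  S via S→C b a: +{a}
  S: {a,b}  A: {a}  B: {b}  C: {a}
pass 2: done
  S: {a,b}  A: {a}  B: {b}  C: {a}

FOLLOW sets:
FOLLOW(S) := {$}
pass 1:
  S→B S B: FOLLOW(B) ⊇ FIRST(S) = {a,b}; new: +{a,b}
  S→B S B: FOLLOW(S) ⊇ FIRST(B) = {b}; new: +{b}
  S→B S B: FOLLOW(B) ⊇ FOLLOW(S) ⊇ {$,b}; new: +{$}
  S→C b a: FOLLOW(C) ⊇ FIRST(b) = {b}; new: +{b}
  S→a A: FOLLOW(A) ⊇ FOLLOW(S) ⊇ {$,b}; new: +{$,b}
  FOLLOW(S)={$,b}  FOLLOW(A)={$,b}  FOLLOW(B)={$,a,b}  FOLLOW(C)={b}
pass 2: (no change)
  FOLLOW(S)={$,b}  FOLLOW(A)={$,b}  FOLLOW(B)={$,a,b}  FOLLOW(C)={b}

FOLLOW(B) = ["$", "a", "b"]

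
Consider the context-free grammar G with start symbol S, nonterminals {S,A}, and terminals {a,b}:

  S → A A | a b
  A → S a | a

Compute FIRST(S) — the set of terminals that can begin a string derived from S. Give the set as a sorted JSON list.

FIRST sets, iterate to fixpoint:
iter 1:
  A via A→a: +{a}
  S via S→A A: +{a}
  S: {a}  A: {a}
iter 2: (stable)
  S: {a}  A: {a}

FIRST(S) = ["a"]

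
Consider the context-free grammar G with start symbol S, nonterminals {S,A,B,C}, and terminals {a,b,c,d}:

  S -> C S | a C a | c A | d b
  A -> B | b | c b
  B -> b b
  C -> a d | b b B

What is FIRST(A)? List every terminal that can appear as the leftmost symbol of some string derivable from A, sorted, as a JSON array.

Compute FIRST by fixpoint:
pass 1:
  A via A→b: +{b}
  A via A→c b: +{c}
  B via B→b b: +{b}
  C via C→a d: +{a}
  C via C→b b B: +{b}
  S via S→C S: +{a,b}
  S via S→c A: +{c}
  S via S→d b: +{d}
  S: {a,b,c,d}  A: {b,c}  B: {b}  C: {a,b}
pass 2: (stable)
  S: {a,b,c,d}  A: {b,c}  B: {b}  C: {a,b}

FIRST(A) = ["b", "c"]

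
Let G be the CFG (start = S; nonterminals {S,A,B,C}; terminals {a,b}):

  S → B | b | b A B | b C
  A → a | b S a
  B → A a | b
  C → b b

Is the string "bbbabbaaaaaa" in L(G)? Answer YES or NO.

CNF form of G:
  S -> A T1 | T0 C | T0 X3 | b
  A -> T0 X2 | a
  B -> A T1 | b
  C -> T0 T0
  T0 -> b
  T1 -> a
  X2 -> S T1
  X3 -> A B

CYK fill:
  T[0,0] 'b' = {B,S,T0}  orig:{B,S}
  T[1,1] 'b' = {B,S,T0}  orig:{B,S}
  T[2,2] 'b' = {B,S,T0}  orig:{B,S}
  T[3,3] 'a' = {A,T1}  orig:{A}
  T[4,4] 'b' = {B,S,T0}  orig:{B,S}
  T[5,5] 'b' = {B,S,T0}  orig:{B,S}
  T[6,6] 'a' = {A,T1}  orig:{A}
  T[7,7] 'a' = {A,T1}  orig:{A}
  T[8,8] 'a' = {A,T1}  orig:{A}
  T[9,9] 'a' = {A,T1}  orig:{A}
  T[10,10] 'a' = {A,T1}  orig:{A}
  T[11,11] 'a' = {A,T1}  orig:{A}
  T[0,1] 'bb' = {C}
  T[1,2] 'bb' = {C}
  T[2,3] 'ba' = {X2}  orig:{}
  T[3,4] 'ab' = {X3}  orig:{}
  T[4,5] 'bb' = {C}
  T[5,6] 'ba' = {X2}  orig:{}
  T[6,7] 'aa' = {B,S}
  T[7,8] 'aa' = {B,S}
  T[8,9] 'aa' = {B,S}
  T[9,10] 'aa' = {B,S}
  T[10,11] 'aa' = {B,S}
  T[0,2] 'bbb' = {S}
  T[1,3] 'bba' = {A}
  T[2,4] 'bab' = {S}
  T[3,5] 'abb' = ∅
  T[4,6] 'bba' = {A}
  T[5,7] 'baa' = ∅
  T[6,8] 'aaa' = {X2,X3}  orig:{}
  T[7,9] 'aaa' = {X2,X3}  orig:{}
  T[8,10] 'aaa' = {X2,X3}  orig:{}
  T[9,11] 'aaa' = {X2,X3}  orig:{}
  T[0,3] 'bbba' = {X2}  orig:{}
  T[1,4] 'bbab' = {X3}  orig:{}
  T[2,5] 'babb' = ∅
  T[3,6] 'abba' = ∅
  T[4,7] 'bbaa' = {B,S}
  T[5,8] 'baaa' = {A,S}
  T[6,9] 'aaaa' = ∅
  T[7,10] 'aaaa' = ∅
  T[8,11] 'aaaa' = ∅
  T[0,4] 'bbbab' = {S}
  T[1,5] 'bbabb' = ∅
  T[2,6] 'babba' = ∅
  T[3,7] 'abbaa' = {X3}  orig:{}
  T[4,8] 'bbaaa' = {X2,X3}  orig:{}
  T[5,9] 'baaaa' = {B,S,X2}  orig:{B,S}
  T[6,10] 'aaaaa' = ∅
  T[7,11] 'aaaaa' = ∅
  T[0,5] 'bbbabb' = ∅
  T[1,6] 'bbabba' = ∅
  T[2,7] 'babbaa' = {S}
  T[3,8] 'abbaaa' = ∅
  T[4,9] 'bbaaaa' = {A}
  T[5,10] 'baaaaa' = {X2,X3}  orig:{}
  T[6,11] 'aaaaaa' = ∅
  T[0,6] 'bbbabba' = ∅
  T[1,7] 'bbabbaa' = {X3}  orig:{}
  T[2,8] 'babbaaa' = {X2}  orig:{}
  T[3,9] 'abbaaaa' = ∅
  T[4,10] 'bbaaaaa' = {A,B,S}
  T[5,11] 'baaaaaa' = ∅
  T[0,7] 'bbbabbaa' = {S}
  T[1,8] 'bbabbaaa' = {A}
  T[2,9] 'babbaaaa' = ∅
  T[3,10] 'abbaaaaa' = {X3}  orig:{}
  T[4,11] 'bbaaaaaa' = {B,S,X2,X3}  orig:{B,S}
  T[0,8] 'bbbabbaaa' = {X2}  orig:{}
  T[1,9] 'bbabbaaaa' = {B,S}
  T[2,10] 'babbaaaaa' = {S}
  T[3,11] 'abbaaaaaa' = {X3}  orig:{}
  T[0,9] 'bbbabbaaaa' = ∅
  T[1,10] 'bbabbaaaaa' = {X2,X3}  orig:{}
  T[2,11] 'babbaaaaaa' = {S,X2}  orig:{S}
  T[0,10] 'bbbabbaaaaa' = {A,S}
  T[1,11] 'bbabbaaaaaa' = {A,X3}  orig:{A}
  T[0,11] 'bbbabbaaaaaa' = {B,S,X2}  orig:{B,S}

S ∈ T[0,11] ⇒ YES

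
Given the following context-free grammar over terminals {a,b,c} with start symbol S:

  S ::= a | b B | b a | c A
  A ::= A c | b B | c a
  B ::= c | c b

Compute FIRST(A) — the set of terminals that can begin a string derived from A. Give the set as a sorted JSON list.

FIRST iteration:
iter 1:
  A via A→b B: +{b}
  A via A→c a: +{c}
  B via B→c: +{c}
  S via S→a: +{a}
  S via S→b B: +{b}
  S via S→c A: +{c}
  S: {a,b,c}  A: {b,c}  B: {c}
iter 2: (stable)
  S: {a,b,c}  A: {b,c}  B: {c}

FIRST(A) = ["b", "c"]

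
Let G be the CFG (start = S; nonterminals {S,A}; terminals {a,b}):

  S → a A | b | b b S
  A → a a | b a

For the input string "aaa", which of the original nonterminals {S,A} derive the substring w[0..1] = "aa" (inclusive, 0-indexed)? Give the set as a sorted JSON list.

Convert to CNF:
  S -> T0 A | T1 X2 | b
  A -> T0 T0 | T1 T0
  T0 -> a
  T1 -> b
  X2 -> T1 S

CYK table (by increasing span), restricted to cells inside w[0..1]:
  cell(0,0) a: {T0}  orig:{}
  cell(1,1) a: {T0}  orig:{}
  cell(0,1) aa: {A}

Original NTs in T[0,1] deriving "aa": ["A"]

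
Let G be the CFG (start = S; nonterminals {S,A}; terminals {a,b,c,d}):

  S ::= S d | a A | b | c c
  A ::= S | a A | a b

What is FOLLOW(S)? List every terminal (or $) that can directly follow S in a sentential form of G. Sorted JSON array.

Compute FIRST by fixpoint:
iter 1:
  A via A→a A: +{a}
  S via S→a A: +{a}
  S via S→b: +{b}
  S via S→c c: +{c}
  FIRST[S]={a,b,c}  FIRST[A]={a}
iter 2:
  A via A→S: +{b,c}
  FIRST[S]={a,b,c}  FIRST[A]={a,b,c}
iter 3: (no change)
  FIRST[S]={a,b,c}  FIRST[A]={a,b,c}

FOLLOW iteration:
FOLLOW(S) := {$}
pass 1:
  S→S d: FOLLOW(S) ⊇ FIRST(d) = {d}; new: +{d}
  S→a A: FOLLOW(A) ⊇ FOLLOW(S) ⊇ {$,d}; new: +{$,d}
  FOLLOW[S]={$,d}  FOLLOW[A]={$,d}
pass 2: — fixpoint
  FOLLOW[S]={$,d}  FOLLOW[A]={$,d}

FOLLOW(S) = ["$", "d"]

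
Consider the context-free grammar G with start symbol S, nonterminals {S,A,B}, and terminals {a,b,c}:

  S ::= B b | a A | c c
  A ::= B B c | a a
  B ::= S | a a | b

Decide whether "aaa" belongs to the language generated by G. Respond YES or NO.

Convert to CNF:
  S -> B T2 | T0 T0 | T1 A
  A -> B X3 | T1 T1
  B -> B T2 | T0 T0 | T1 A | T1 T1 | b
  T0 -> c
  T1 -> a
  T2 -> b
  X3 -> B T0

CYK fill:
  [0..0]={T1}  "a"  orig:{}
  [1..1]={T1}  "a"  orig:{}
  [2..2]={T1}  "a"  orig:{}
  [0..1]={A,B}  "aa"
  [1..2]={A,B}  "aa"
  [0..2]={B,S}  "aaa"

S ∈ T[0,2] ⇒ YES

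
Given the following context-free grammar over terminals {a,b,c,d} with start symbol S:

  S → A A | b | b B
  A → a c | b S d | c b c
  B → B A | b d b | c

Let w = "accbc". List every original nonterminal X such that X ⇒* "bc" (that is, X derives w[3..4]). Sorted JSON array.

CNF form of G:
  S -> A A | T2 B | b
  A -> T0 T1 | T1 X5 | T2 X4
  B -> B A | T2 X6 | c
  T0 -> a
  T1 -> c
  T2 -> b
  T3 -> d
  X4 -> S T3
  X5 -> T2 T1
  X6 -> T3 T2

Fill CYK table bottom-up — only the sub-triangle for w[3..4]:
  T[3,3] 'b' = {S,T2}  orig:{S}
  T[4,4] 'c' = {B,T1}  orig:{B}
  T[3,4] 'bc' = {S,X5}  orig:{S}

Original NTs in T[3,4] deriving "bc": ["S"]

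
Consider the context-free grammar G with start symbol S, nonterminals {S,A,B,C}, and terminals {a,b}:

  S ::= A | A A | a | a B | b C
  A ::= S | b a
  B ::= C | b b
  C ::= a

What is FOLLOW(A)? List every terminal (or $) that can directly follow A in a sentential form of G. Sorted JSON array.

FIRST iteration:
round 1:
  A via A→b a: +{b}
  B via B→b b: +{b}
  C via C→a: +{a}
  S via S→A: +{b}
  S via S→a: +{a}
  FIRST(S)={a,b}  FIRST(A)={b}  FIRST(B)={b}  FIRST(C)={a}
round 2:
  A via A→S: +{a}
  B via B→C: +{a}
  FIRST(S)={a,b}  FIRST(A)={a,b}  FIRST(B)={a,b}  FIRST(C)={a}
round 3: — fixpoint
  FIRST(S)={a,b}  FIRST(A)={a,b}  FIRST(B)={a,b}  FIRST(C)={a}

Compute FOLLOW by fixpoint:
FOLLOW(S) := {$}
round 1:
  S→A: FOLLOW(A) ⊇ FOLLOW(S) ⊇ {$}; new: +{$}
  S→A A: FOLLOW(A) ⊇ FIRST(A) = {a,b}; new: +{a,b}
  S→a B: FOLLOW(B) ⊇ FOLLOW(S) ⊇ {$}; new: +{$}
  S→b C: FOLLOW(C) ⊇ FOLLOW(S) ⊇ {$}; new: +{$}
  FOLLOW(S)={$}  FOLLOW(A)={$,a,b}  FOLLOW(B)={$}  FOLLOW(C)={$}
round 2:
  A→S: FOLLOW(S) ⊇ FOLLOW(A) ⊇ {$,a,b}; new: +{a,b}
  S→a B: FOLLOW(B) ⊇ FOLLOW(S) ⊇ {$,a,b}; new: +{a,b}
  S→b C: FOLLOW(C) ⊇ FOLLOW(S) ⊇ {$,a,b}; new: +{a,b}
  FOLLOW(S)={$,a,b}  FOLLOW(A)={$,a,b}  FOLLOW(B)={$,a,b}  FOLLOW(C)={$,a,b}
round 3: (no change)
  FOLLOW(S)={$,a,b}  FOLLOW(A)={$,a,b}  FOLLOW(B)={$,a,b}  FOLLOW(C)={$,a,b}

FOLLOW(A) = ["$", "a", "b"]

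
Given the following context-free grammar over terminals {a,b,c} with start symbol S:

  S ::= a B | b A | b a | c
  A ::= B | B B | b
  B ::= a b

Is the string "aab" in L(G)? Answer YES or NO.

Convert to CNF:
  S -> T0 B | T1 A | T1 T0 | c
  A -> B B | T0 T1 | b
  B -> T0 T1
  T0 -> a
  T1 -> b

Fill CYK table bottom-up:
  T[0,0] 'a' = {T0}  orig:{}
  T[1,1] 'a' = {T0}  orig:{}
  T[2,2] 'b' = {A,T1}  orig:{A}
  T[0,1] 'aa' = ∅
  T[1,2] 'ab' = {A,B}
  T[0,2] 'aab' = {S}

S ∈ T[0,2] ⇒ YES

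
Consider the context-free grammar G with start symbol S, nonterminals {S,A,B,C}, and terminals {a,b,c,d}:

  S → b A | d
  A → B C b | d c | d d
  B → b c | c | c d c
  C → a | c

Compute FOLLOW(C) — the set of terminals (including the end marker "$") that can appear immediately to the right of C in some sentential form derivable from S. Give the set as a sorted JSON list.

Compute FIRST by fixpoint:
pass 1:
  A via A→d c: +{d}
  B via B→b c: +{b}
  B via B→c: +{c}
  C via C→a: +{a}
  C via C→c: +{c}
  S via S→b A: +{b}
  S via S→d: +{d}
  FIRST(S)={b,d}  FIRST(A)={d}  FIRST(B)={b,c}  FIRST(C)={a,c}
pass 2:
  A via A→B C b: +{b,c}
  FIRST(S)={b,d}  FIRST(A)={b,c,d}  FIRST(B)={b,c}  FIRST(C)={a,c}
pass 3: (stable)
  FIRST(S)={b,d}  FIRST(A)={b,c,d}  FIRST(B)={b,c}  FIRST(C)={a,c}

FOLLOW iteration:
FOLLOW(S) := {$}
pass 1:
  A→B C b: FOLLOW(B) ⊇ FIRST(C) = {a,c}; new: +{a,c}
  A→B C b: FOLLOW(C) ⊇ FIRST(b) = {b}; new: +{b}
  S→b A: FOLLOW(A) ⊇ FOLLOW(S) ⊇ {$}; new: +{$}
  FOLLOW[S]={$}  FOLLOW[A]={$}  FOLLOW[B]={a,c}  FOLLOW[C]={b}
pass 2: done
  FOLLOW[S]={$}  FOLLOW[A]={$}  FOLLOW[B]={a,c}  FOLLOW[C]={b}

FOLLOW(C) = ["b"]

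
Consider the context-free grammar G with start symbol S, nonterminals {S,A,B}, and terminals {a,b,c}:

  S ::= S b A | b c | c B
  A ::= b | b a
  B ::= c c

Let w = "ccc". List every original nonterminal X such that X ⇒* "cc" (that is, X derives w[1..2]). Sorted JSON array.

CNF form of G:
  S -> S X3 | T0 T2 | T2 B
  A -> T0 T1 | b
  B -> T2 T2
  T0 -> b
  T1 -> a
  T2 -> c
  X3 -> T0 A

CYK table (by increasing span) (cells [i..j] with 1 ≤ i ≤ j ≤ 2 only):
  cell(1,1) c: {T2}  orig:{}
  cell(2,2) c: {T2}  orig:{}
  cell(1,2) cc: {B}

Original NTs in T[1,2] deriving "cc": ["B"]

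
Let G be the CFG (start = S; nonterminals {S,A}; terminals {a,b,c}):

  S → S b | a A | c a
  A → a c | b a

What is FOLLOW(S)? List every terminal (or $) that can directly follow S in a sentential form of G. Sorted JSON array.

FIRST iteration:
round 1:
  A via A→a c: +{a}
  A via A→b a: +{b}
  S via S→a A: +{a}
  S via S→c a: +{c}
  FIRST[S]={a,c}  FIRST[A]={a,b}
round 2: done
  FIRST[S]={a,c}  FIRST[A]={a,b}

FOLLOW iteration:
FOLLOW(S) := {$}
pass 1:
  S→S b: FOLLOW(S) ⊇ FIRST(b) = {b}; new: +{b}
  S→a A: FOLLOW(A) ⊇ FOLLOW(S) ⊇ {$,b}; new: +{$,b}
  FOLLOW[S]={$,b}  FOLLOW[A]={$,b}
pass 2: (stable)
  FOLLOW[S]={$,b}  FOLLOW[A]={$,b}

FOLLOW(S) = ["$", "b"]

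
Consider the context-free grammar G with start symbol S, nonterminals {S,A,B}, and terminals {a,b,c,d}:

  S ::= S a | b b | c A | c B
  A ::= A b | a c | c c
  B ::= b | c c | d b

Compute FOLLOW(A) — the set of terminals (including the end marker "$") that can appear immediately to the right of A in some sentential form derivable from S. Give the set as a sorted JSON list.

FIRST sets, iterate to fixpoint:
round 1:
  A via A→a c: +{a}
  A via A→c c: +{c}
  B via B→b: +{b}
  B via B→c c: +{c}
  B via B→d b: +{d}
  S via S→b b: +{b}
  S via S→c A: +{c}
  S: {b,c}  A: {a,c}  B: {b,c,d}
round 2: done
  S: {b,c}  A: {a,c}  B: {b,c,d}

FOLLOW iteration:
initialize: $ ∈ FOLLOW(S)
round 1:
  A→A b: FOLLOW(A) ⊇ FIRST(b) = {b}; new: +{b}
  S→S a: FOLLOW(S) ⊇ FIRST(a) = {a}; new: +{a}
  S→c A: FOLLOW(A) ⊇ FOLLOW(S) ⊇ {$,a}; new: +{$,a}
  S→c B: FOLLOW(B) ⊇ FOLLOW(S) ⊇ {$,a}; new: +{$,a}
  FOLLOW(S)={$,a}  FOLLOW(A)={$,a,b}  FOLLOW(B)={$,a}
round 2: (stable)
  FOLLOW(S)={$,a}  FOLLOW(A)={$,a,b}  FOLLOW(B)={$,a}

FOLLOW(A) = ["$", "a", "b"]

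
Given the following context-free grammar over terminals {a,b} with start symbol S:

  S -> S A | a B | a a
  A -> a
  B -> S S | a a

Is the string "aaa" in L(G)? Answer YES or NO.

CNF form of G:
  S -> S A | T0 B | T0 T0
  A -> a
  B -> S S | T0 T0
  T0 -> a

Fill CYK table bottom-up:
  T[0,0] 'a' = {A,T0}  orig:{A}
  T[1,1] 'a' = {A,T0}  orig:{A}
  T[2,2] 'a' = {A,T0}  orig:{A}
  T[0,1] 'aa' = {B,S}
  T[1,2] 'aa' = {B,S}
  T[0,2] 'aaa' = {S}

S ∈ T[0,2] ⇒ YES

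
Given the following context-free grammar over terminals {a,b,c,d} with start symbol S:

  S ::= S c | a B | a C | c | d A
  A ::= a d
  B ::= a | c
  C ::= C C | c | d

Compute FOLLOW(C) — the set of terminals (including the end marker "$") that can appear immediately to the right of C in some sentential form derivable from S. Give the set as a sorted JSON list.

FIRST iteration:
pass 1:
  A via A→a d: +{a}
  B via B→a: +{a}
  B via B→c: +{c}
  C via C→c: +{c}
  C via C→d: +{d}
  S via S→a B: +{a}
  S via S→c: +{c}
  S via S→d A: +{d}
  FIRST[S]={a,c,d}  FIRST[A]={a}  FIRST[B]={a,c}  FIRST[C]={c,d}
pass 2: (stable)
  FIRST[S]={a,c,d}  FIRST[A]={a}  FIRST[B]={a,c}  FIRST[C]={c,d}

FOLLOW sets:
FOLLOW(S) := {$}
round 1:
  C→C C: FOLLOW(C) ⊇ FIRST(C) = {c,d}; new: +{c,d}
  S→S c: FOLLOW(S) ⊇ FIRST(c) = {c}; new: +{c}
  S→a B: FOLLOW(B) ⊇ FOLLOW(S) ⊇ {$,c}; new: +{$,c}
  S→a C: FOLLOW(C) ⊇ FOLLOW(S) ⊇ {$,c}; new: +{$}
  S→d A: FOLLOW(A) ⊇ FOLLOW(S) ⊇ {$,c}; new: +{$,c}
  FOLLOW[S]={$,c}  FOLLOW[A]={$,c}  FOLLOW[B]={$,c}  FOLLOW[C]={$,c,d}
round 2: (no change)
  FOLLOW[S]={$,c}  FOLLOW[A]={$,c}  FOLLOW[B]={$,c}  FOLLOW[C]={$,c,d}

FOLLOW(C) = ["$", "c", "d"]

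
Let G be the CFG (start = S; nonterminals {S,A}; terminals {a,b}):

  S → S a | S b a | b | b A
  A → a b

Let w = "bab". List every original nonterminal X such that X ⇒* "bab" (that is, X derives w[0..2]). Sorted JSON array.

CNF form of G:
  S -> S T0 | S X2 | T1 A | b
  A -> T0 T1
  T0 -> a
  T1 -> b
  X2 -> T1 T0

CYK table (by increasing span) — only the sub-triangle for w[0..2]:
  T[0,0] 'b' = {S,T1}  orig:{S}
  T[1,1] 'a' = {T0}  orig:{}
  T[2,2] 'b' = {S,T1}  orig:{S}
  T[0,1] 'ba' = {S,X2}  orig:{S}
  T[1,2] 'ab' = {A}
  T[0,2] 'bab' = {S}

Original NTs in T[0,2] deriving "bab": ["S"]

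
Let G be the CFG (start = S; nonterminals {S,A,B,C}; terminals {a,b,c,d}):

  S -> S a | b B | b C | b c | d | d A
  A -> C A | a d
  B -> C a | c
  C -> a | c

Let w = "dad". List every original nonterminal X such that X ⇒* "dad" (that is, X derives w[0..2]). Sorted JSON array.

CNF form of G:
  S -> S T0 | T1 A | T2 B | T2 C | T2 T3 | d
  A -> C A | T0 T1
  B -> C T0 | c
  C -> a | c
  T0 -> a
  T1 -> d
  T2 -> b
  T3 -> c

Fill CYK table bottom-up, restricted to cells inside w[0..2]:
  [0..0]={S,T1}  "d"  orig:{S}
  [1..1]={C,T0}  "a"  orig:{C}
  [2..2]={S,T1}  "d"  orig:{S}
  [0..1]={S}  "da"
  [1..2]={A}  "ad"
  [0..2]={S}  "dad"

Original NTs in T[0,2] deriving "dad": ["S"]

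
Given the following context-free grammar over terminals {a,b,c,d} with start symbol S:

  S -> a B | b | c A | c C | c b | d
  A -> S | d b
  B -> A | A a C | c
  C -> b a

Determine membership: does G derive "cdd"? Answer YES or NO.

Convert to CNF:
  S -> T0 B | T1 A | T1 C | T1 T2 | b | d
  A -> T0 B | T1 A | T1 C | T1 T2 | T3 T2 | b | d
  B -> A X4 | T0 B | T1 A | T1 C | T1 T2 | T3 T2 | b | c | d
  C -> T2 T0
  T0 -> a
  T1 -> c
  T2 -> b
  T3 -> d
  X4 -> T0 C

CYK fill:
  T[0,0] 'c' = {B,T1}  orig:{B}
  T[1,1] 'd' = {A,B,S,T3}  orig:{A,B,S}
  T[2,2] 'd' = {A,B,S,T3}  orig:{A,B,S}
  T[0,1] 'cd' = {A,B,S}
  T[1,2] 'dd' = ∅
  T[0,2] 'cdd' = ∅

S ∉ T[0,2] ⇒ NO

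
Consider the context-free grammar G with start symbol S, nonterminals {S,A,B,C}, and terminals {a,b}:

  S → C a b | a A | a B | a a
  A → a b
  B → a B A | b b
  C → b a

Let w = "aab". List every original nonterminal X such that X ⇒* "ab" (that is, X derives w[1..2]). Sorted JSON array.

CNF form of G:
  S -> C X3 | T0 A | T0 B | T0 T0
  A -> T0 T1
  B -> T0 X2 | T1 T1
  C -> T1 T0
  T0 -> a
  T1 -> b
  X2 -> B A
  X3 -> T0 T1

CYK table (by increasing span) — only the sub-triangle for w[1..2]:
  cell(1,1) a: {T0}  orig:{}
  cell(2,2) b: {T1}  orig:{}
  cell(1,2) ab: {A,X3}  orig:{A}

Original NTs in T[1,2] deriving "ab": ["A"]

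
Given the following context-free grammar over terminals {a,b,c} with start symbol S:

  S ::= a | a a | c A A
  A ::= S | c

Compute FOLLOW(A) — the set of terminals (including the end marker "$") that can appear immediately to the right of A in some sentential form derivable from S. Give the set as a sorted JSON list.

FIRST iteration:
[1]
  A via A→c: +{c}
  S via S→a: +{a}
  S via S→c A A: +{c}
  FIRST(S)={a,c}  FIRST(A)={c}
[2]
  A via A→S: +{a}
  FIRST(S)={a,c}  FIRST(A)={a,c}
[3] done
  FIRST(S)={a,c}  FIRST(A)={a,c}

Compute FOLLOW by fixpoint:
FOLLOW(S) := {$}
[1]
  S→c A A: FOLLOW(A) ⊇ FIRST(A) = {a,c}; new: +{a,c}
  S→c A A: FOLLOW(A) ⊇ FOLLOW(S) ⊇ {$}; new: +{$}
  FOLLOW(S)={$}  FOLLOW(A)={$,a,c}
[2]
  A→S: FOLLOW(S) ⊇ FOLLOW(A) ⊇ {$,a,c}; new: +{a,c}
  FOLLOW(S)={$,a,c}  FOLLOW(A)={$,a,c}
[3] — fixpoint
  FOLLOW(S)={$,a,c}  FOLLOW(A)={$,a,c}

FOLLOW(A) = ["$", "a", "c"]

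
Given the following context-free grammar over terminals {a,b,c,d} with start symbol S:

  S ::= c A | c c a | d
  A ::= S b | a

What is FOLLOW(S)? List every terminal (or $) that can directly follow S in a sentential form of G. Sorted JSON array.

FIRST sets, iterate to fixpoint:
pass 1:
  A via A→a: +{a}
  S via S→c A: +{c}
  S via S→d: +{d}
  FIRST[S]={c,d}  FIRST[A]={a}
pass 2:
  A via A→S b: +{c,d}
  FIRST[S]={c,d}  FIRST[A]={a,c,d}
pass 3: — fixpoint
  FIRST[S]={c,d}  FIRST[A]={a,c,d}

FOLLOW iteration:
seed FOLLOW(S) with $
round 1:
  A→S b: FOLLOW(S) ⊇ FIRST(b) = {b}; new: +{b}
  S→c A: FOLLOW(A) ⊇ FOLLOW(S) ⊇ {$,b}; new: +{$,b}
  FOLLOW(S)={$,b}  FOLLOW(A)={$,b}
round 2: (stable)
  FOLLOW(S)={$,b}  FOLLOW(A)={$,b}

FOLLOW(S) = ["$", "b"]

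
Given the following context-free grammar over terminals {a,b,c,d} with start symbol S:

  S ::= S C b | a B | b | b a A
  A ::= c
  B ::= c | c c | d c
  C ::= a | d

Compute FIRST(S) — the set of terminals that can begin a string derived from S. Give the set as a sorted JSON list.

Compute FIRST by fixpoint:
iter 1:
  A via A→c: +{c}
  B via B→c: +{c}
  B via B→d c: +{d}
  C via C→a: +{a}
  C via C→d: +{d}
  S via S→a B: +{a}
  S via S→b: +{b}
  S: {a,b}  A: {c}  B: {c,d}  C: {a,d}
iter 2: (stable)
  S: {a,b}  A: {c}  B: {c,d}  C: {a,d}

FIRST(S) = ["a", "b"]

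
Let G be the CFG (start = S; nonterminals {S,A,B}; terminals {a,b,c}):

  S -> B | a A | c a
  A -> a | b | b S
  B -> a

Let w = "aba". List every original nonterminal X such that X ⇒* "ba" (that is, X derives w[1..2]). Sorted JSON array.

Convert to CNF:
  S -> T1 A | T2 T1 | a
  A -> T0 S | a | b
  B -> a
  T0 -> b
  T1 -> a
  T2 -> c

CYK fill, restricted to cells inside w[1..2]:
  [1..1]={A,T0}  "b"  orig:{A}
  [2..2]={A,B,S,T1}  "a"  orig:{A,B,S}
  [1..2]={A}  "ba"

Original NTs in T[1,2] deriving "ba": ["A"]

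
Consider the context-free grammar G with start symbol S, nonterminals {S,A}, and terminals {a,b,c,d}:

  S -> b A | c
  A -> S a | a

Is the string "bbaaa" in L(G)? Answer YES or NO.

Convert to CNF:
  S -> T1 A | c
  A -> S T0 | a
  T0 -> a
  T1 -> b

CYK table (by increasing span):
  cell(0,0) b: {T1}  orig:{}
  cell(1,1) b: {T1}  orig:{}
  cell(2,2) a: {A,T0}  orig:{A}
  cell(3,3) a: {A,T0}  orig:{A}
  cell(4,4) a: {A,T0}  orig:{A}
  cell(0,1) bb: ∅
  cell(1,2) ba: {S}
  cell(2,3) aa: ∅
  cell(3,4) aa: ∅
  cell(0,2) bba: ∅
  cell(1,3) baa: {A}
  cell(2,4) aaa: ∅
  cell(0,3) bbaa: {S}
  cell(1,4) baaa: ∅
  cell(0,4) bbaaa: {A}

S ∉ T[0,4] ⇒ NO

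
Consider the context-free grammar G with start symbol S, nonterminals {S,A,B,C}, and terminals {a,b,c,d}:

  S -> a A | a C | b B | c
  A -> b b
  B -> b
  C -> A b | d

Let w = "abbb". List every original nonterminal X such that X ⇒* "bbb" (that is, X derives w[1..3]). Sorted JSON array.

Convert to CNF:
  S -> T0 B | T1 A | T1 C | c
  A -> T0 T0
  B -> b
  C -> A T0 | d
  T0 -> b
  T1 -> a

Fill CYK table bottom-up (cells [i..j] with 1 ≤ i ≤ j ≤ 3 only):
  T[1,1] 'b' = {B,T0}  orig:{B}
  T[2,2] 'b' = {B,T0}  orig:{B}
  T[3,3] 'b' = {B,T0}  orig:{B}
  T[1,2] 'bb' = {A,S}
  T[2,3] 'bb' = {A,S}
  T[1,3] 'bbb' = {C}

Original NTs in T[1,3] deriving "bbb": ["C"]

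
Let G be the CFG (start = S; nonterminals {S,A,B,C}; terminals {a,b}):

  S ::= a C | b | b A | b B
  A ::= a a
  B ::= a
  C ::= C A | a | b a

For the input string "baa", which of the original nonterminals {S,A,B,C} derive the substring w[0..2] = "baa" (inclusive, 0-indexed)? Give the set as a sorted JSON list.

CNF form of G:
  S -> T0 C | T1 A | T1 B | b
  A -> T0 T0
  B -> a
  C -> C A | T1 T0 | a
  T0 -> a
  T1 -> b

Fill CYK table bottom-up (cells [i..j] with 0 ≤ i ≤ j ≤ 2 only):
  T[0,0] 'b' = {S,T1}  orig:{S}
  T[1,1] 'a' = {B,C,T0}  orig:{B,C}
  T[2,2] 'a' = {B,C,T0}  orig:{B,C}
  T[0,1] 'ba' = {C,S}
  T[1,2] 'aa' = {A,S}
  T[0,2] 'baa' = {S}

Original NTs in T[0,2] deriving "baa": ["S"]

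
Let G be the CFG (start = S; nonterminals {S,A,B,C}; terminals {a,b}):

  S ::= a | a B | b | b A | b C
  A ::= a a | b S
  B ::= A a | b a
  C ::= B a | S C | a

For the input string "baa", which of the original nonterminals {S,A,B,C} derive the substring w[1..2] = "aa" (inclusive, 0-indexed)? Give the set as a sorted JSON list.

Convert to CNF:
  S -> T0 B | T1 A | T1 C | a | b
  A -> T0 T0 | T1 S
  B -> A T0 | T1 T0
  C -> B T0 | S C | a
  T0 -> a
  T1 -> b

CYK table (by increasing span), restricted to cells inside w[1..2]:
  cell(1,1) a: {C,S,T0}  orig:{C,S}
  cell(2,2) a: {C,S,T0}  orig:{C,S}
  cell(1,2) aa: {A,C}

Original NTs in T[1,2] deriving "aa": ["A", "C"]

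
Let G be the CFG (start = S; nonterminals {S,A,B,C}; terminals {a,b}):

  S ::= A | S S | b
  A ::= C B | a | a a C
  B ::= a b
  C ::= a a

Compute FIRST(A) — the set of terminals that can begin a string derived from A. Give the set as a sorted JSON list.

FIRST sets, iterate to fixpoint:
[1]
  A via A→a: +{a}
  B via B→a b: +{a}
  C via C→a a: +{a}
  S via S→A: +{a}
  S via S→b: +{b}
  FIRST(S)={a,b}  FIRST(A)={a}  FIRST(B)={a}  FIRST(C)={a}
[2] (stable)
  FIRST(S)={a,b}  FIRST(A)={a}  FIRST(B)={a}  FIRST(C)={a}

FIRST(A) = ["a"]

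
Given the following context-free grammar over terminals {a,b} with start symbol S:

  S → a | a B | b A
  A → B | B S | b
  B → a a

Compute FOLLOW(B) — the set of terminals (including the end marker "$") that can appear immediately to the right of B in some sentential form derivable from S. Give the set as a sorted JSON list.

Compute FIRST by fixpoint:
round 1:
  A via A→b: +{b}
  B via B→a a: +{a}
  S via S→a: +{a}
  S via S→b A: +{b}
  FIRST[S]={a,b}  FIRST[A]={b}  FIRST[B]={a}
round 2:
  A via A→B: +{a}
  FIRST[S]={a,b}  FIRST[A]={a,b}  FIRST[B]={a}
round 3: — fixpoint
  FIRST[S]={a,b}  FIRST[A]={a,b}  FIRST[B]={a}

Compute FOLLOW by fixpoint:
FOLLOW(S) := {$}
pass 1:
  A→B S: FOLLOW(B) ⊇ FIRST(S) = {a,b}; new: +{a,b}
  S→a B: FOLLOW(B) ⊇ FOLLOW(S) ⊇ {$}; new: +{$}
  S→b A: FOLLOW(A) ⊇ FOLLOW(S) ⊇ {$}; new: +{$}
  FOLLOW[S]={$}  FOLLOW[A]={$}  FOLLOW[B]={$,a,b}
pass 2: — fixpoint
  FOLLOW[S]={$}  FOLLOW[A]={$}  FOLLOW[B]={$,a,b}

FOLLOW(B) = ["$", "a", "b"]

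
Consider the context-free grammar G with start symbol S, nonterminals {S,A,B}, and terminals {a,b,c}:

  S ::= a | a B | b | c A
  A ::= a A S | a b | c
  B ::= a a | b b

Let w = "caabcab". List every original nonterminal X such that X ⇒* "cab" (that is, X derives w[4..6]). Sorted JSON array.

CNF form of G:
  S -> T0 B | T2 A | a | b
  A -> T0 T1 | T0 X3 | c
  B -> T0 T0 | T1 T1
  T0 -> a
  T1 -> b
  T2 -> c
  X3 -> A S

CYK fill, restricted to cells inside w[4..6]:
  T[4,4] 'c' = {A,T2}  orig:{A}
  T[5,5] 'a' = {S,T0}  orig:{S}
  T[6,6] 'b' = {S,T1}  orig:{S}
  T[4,5] 'ca' = {X3}  orig:{}
  T[5,6] 'ab' = {A}
  T[4,6] 'cab' = {S}

Original NTs in T[4,6] deriving "cab": ["S"]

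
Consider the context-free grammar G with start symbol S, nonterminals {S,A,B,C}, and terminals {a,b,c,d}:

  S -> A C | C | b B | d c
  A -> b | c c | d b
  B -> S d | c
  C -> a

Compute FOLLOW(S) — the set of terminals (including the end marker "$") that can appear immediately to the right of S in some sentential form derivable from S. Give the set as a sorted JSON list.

FIRST iteration:
[1]
  A via A→b: +{b}
  A via A→c c: +{c}
  A via A→d b: +{d}
  B via B→c: +{c}
  C via C→a: +{a}
  S via S→A C: +{b,c,d}
  S via S→C: +{a}
  FIRST(S)={a,b,c,d}  FIRST(A)={b,c,d}  FIRST(B)={c}  FIRST(C)={a}
[2]
  B via B→S d: +{a,b,d}
  FIRST(S)={a,b,c,d}  FIRST(A)={b,c,d}  FIRST(B)={a,b,c,d}  FIRST(C)={a}
[3] done
  FIRST(S)={a,b,c,d}  FIRST(A)={b,c,d}  FIRST(B)={a,b,c,d}  FIRST(C)={a}

Compute FOLLOW by fixpoint:
FOLLOW(S) := {$}
pass 1:
  B→S d: FOLLOW(S) ⊇ FIRST(d) = {d}; new: +{d}
  S→A C: FOLLOW(A) ⊇ FIRST(C) = {a}; new: +{a}
  S→A C: FOLLOW(C) ⊇ FOLLOW(S) ⊇ {$,d}; new: +{$,d}
  S→b B: FOLLOW(B) ⊇ FOLLOW(S) ⊇ {$,d}; new: +{$,d}
  FOLLOW[S]={$,d}  FOLLOW[A]={a}  FOLLOW[B]={$,d}  FOLLOW[C]={$,d}
pass 2: — fixpoint
  FOLLOW[S]={$,d}  FOLLOW[A]={a}  FOLLOW[B]={$,d}  FOLLOW[C]={$,d}

FOLLOW(S) = ["$", "d"]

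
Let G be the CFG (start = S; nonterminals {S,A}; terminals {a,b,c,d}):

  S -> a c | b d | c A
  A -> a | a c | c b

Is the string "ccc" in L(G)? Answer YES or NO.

CNF form of G:
  S -> T0 T1 | T1 A | T2 T3
  A -> T0 T1 | T1 T2 | a
  T0 -> a
  T1 -> c
  T2 -> b
  T3 -> d

CYK table (by increasing span):
  T[0,0] 'c' = {T1}  orig:{}
  T[1,1] 'c' = {T1}  orig:{}
  T[2,2] 'c' = {T1}  orig:{}
  T[0,1] 'cc' = ∅
  T[1,2] 'cc' = ∅
  T[0,2] 'ccc' = ∅

S ∉ T[0,2] ⇒ NO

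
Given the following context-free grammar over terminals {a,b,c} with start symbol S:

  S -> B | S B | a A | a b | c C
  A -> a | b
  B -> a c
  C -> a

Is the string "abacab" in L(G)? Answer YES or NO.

CNF form of G:
  S -> S B | T0 A | T0 T1 | T0 T2 | T1 C
  A -> a | b
  B -> T0 T1
  C -> a
  T0 -> a
  T1 -> c
  T2 -> b

CYK table (by increasing span):
  cell(0,0) a: {A,C,T0}  orig:{A,C}
  cell(1,1) b: {A,T2}  orig:{A}
  cell(2,2) a: {A,C,T0}  orig:{A,C}
  cell(3,3) c: {T1}  orig:{}
  cell(4,4) a: {A,C,T0}  orig:{A,C}
  cell(5,5) b: {A,T2}  orig:{A}
  cell(0,1) ab: {S}
  cell(1,2) ba: ∅
  cell(2,3) ac: {B,S}
  cell(3,4) ca: {S}
  cell(4,5) ab: {S}
  cell(0,2) aba: ∅
  cell(1,3) bac: ∅
  cell(2,4) aca: ∅
  cell(3,5) cab: ∅
  cell(0,3) abac: {S}
  cell(1,4) baca: ∅
  cell(2,5) acab: ∅
  cell(0,4) abaca: ∅
  cell(1,5) bacab: ∅
  cell(0,5) abacab: ∅

S ∉ T[0,5] ⇒ NO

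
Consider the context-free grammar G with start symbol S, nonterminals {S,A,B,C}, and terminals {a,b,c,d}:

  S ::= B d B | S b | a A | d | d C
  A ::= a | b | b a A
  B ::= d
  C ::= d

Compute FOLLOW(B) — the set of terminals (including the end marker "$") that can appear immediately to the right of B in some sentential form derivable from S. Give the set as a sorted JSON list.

FIRST iteration:
[1]
  A via A→a: +{a}
  A via A→b: +{b}
  B via B→d: +{d}
  C via C→d: +{d}
  S via S→B d B: +{d}
  S via S→a A: +{a}
  FIRST[S]={a,d}  FIRST[A]={a,b}  FIRST[B]={d}  FIRST[C]={d}
[2] done
  FIRST[S]={a,d}  FIRST[A]={a,b}  FIRST[B]={d}  FIRST[C]={d}

Compute FOLLOW by fixpoint:
seed FOLLOW(S) with $
[1]
  S→B d B: FOLLOW(B) ⊇ FIRST(d) = {d}; new: +{d}
  S→B d B: FOLLOW(B) ⊇ FOLLOW(S) ⊇ {$}; new: +{$}
  S→S b: FOLLOW(S) ⊇ FIRST(b) = {b}; new: +{b}
  S→a A: FOLLOW(A) ⊇ FOLLOW(S) ⊇ {$,b}; new: +{$,b}
  S→d C: FOLLOW(C) ⊇ FOLLOW(S) ⊇ {$,b}; new: +{$,b}
  FOLLOW(S)={$,b}  FOLLOW(A)={$,b}  FOLLOW(B)={$,d}  FOLLOW(C)={$,b}
[2]
  S→B d B: FOLLOW(B) ⊇ FOLLOW(S) ⊇ {$,b}; new: +{b}
  FOLLOW(S)={$,b}  FOLLOW(A)={$,b}  FOLLOW(B)={$,b,d}  FOLLOW(C)={$,b}
[3] (no change)
  FOLLOW(S)={$,b}  FOLLOW(A)={$,b}  FOLLOW(B)={$,b,d}  FOLLOW(C)={$,b}

FOLLOW(B) = ["$", "b", "d"]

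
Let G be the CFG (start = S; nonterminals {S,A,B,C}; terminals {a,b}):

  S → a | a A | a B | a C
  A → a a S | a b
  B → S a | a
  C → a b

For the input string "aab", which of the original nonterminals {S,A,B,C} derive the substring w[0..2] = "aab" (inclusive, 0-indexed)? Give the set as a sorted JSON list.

Convert to CNF:
  S -> T0 A | T0 B | T0 C | a
  A -> T0 T1 | T0 X2
  B -> S T0 | a
  C -> T0 T1
  T0 -> a
  T1 -> b
  X2 -> T0 S

CYK fill (cells [i..j] with 0 ≤ i ≤ j ≤ 2 only):
  T[0,0] 'a' = {B,S,T0}  orig:{B,S}
  T[1,1] 'a' = {B,S,T0}  orig:{B,S}
  T[2,2] 'b' = {T1}  orig:{}
  T[0,1] 'aa' = {B,S,X2}  orig:{B,S}
  T[1,2] 'ab' = {A,C}
  T[0,2] 'aab' = {S}

Original NTs in T[0,2] deriving "aab": ["S"]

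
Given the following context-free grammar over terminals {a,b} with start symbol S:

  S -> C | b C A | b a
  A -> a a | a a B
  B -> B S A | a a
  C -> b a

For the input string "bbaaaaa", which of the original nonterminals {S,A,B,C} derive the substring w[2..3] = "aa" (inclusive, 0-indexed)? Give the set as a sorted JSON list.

CNF form of G:
  S -> T1 T0 | T1 X4
  A -> T0 T0 | T0 X2
  B -> B X3 | T0 T0
  C -> T1 T0
  T0 -> a
  T1 -> b
  X2 -> T0 B
  X3 -> S A
  X4 -> C A

CYK table (by increasing span) — only the sub-triangle for w[2..3]:
  T[2,2] 'a' = {T0}  orig:{}
  T[3,3] 'a' = {T0}  orig:{}
  T[2,3] 'aa' = {A,B}

Original NTs in T[2,3] deriving "aa": ["A", "B"]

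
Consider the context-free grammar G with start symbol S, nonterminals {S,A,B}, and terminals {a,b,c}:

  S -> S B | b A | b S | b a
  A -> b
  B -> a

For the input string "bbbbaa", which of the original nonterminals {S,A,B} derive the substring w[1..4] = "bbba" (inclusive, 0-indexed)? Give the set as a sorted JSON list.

CNF form of G:
  S -> S B | T0 A | T0 S | T0 T1
  A -> b
  B -> a
  T0 -> b
  T1 -> a

Fill CYK table bottom-up (cells [i..j] with 1 ≤ i ≤ j ≤ 4 only):
  [1..1]={A,T0}  "b"  orig:{A}
  [2..2]={A,T0}  "b"  orig:{A}
  [3..3]={A,T0}  "b"  orig:{A}
  [4..4]={B,T1}  "a"  orig:{B}
  [1..2]={S}  "bb"
  [2..3]={S}  "bb"
  [3..4]={S}  "ba"
  [1..3]={S}  "bbb"
  [2..4]={S}  "bba"
  [1..4]={S}  "bbba"

Original NTs in T[1,4] deriving "bbba": ["S"]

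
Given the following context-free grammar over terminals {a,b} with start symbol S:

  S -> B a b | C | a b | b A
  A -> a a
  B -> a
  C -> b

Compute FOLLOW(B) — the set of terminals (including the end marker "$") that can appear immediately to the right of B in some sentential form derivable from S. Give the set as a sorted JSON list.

Compute FIRST by fixpoint:
iter 1:
  A via A→a a: +{a}
  B via B→a: +{a}
  C via C→b: +{b}
  S via S→B a b: +{a}
  S via S→C: +{b}
  S: {a,b}  A: {a}  B: {a}  C: {b}
iter 2: (no change)
  S: {a,b}  A: {a}  B: {a}  C: {b}

Compute FOLLOW by fixpoint:
initialize: $ ∈ FOLLOW(S)
iter 1:
  S→B a b: FOLLOW(B) ⊇ FIRST(a) = {a}; new: +{a}
  S→C: FOLLOW(C) ⊇ FOLLOW(S) ⊇ {$}; new: +{$}
  S→b A: FOLLOW(A) ⊇ FOLLOW(S) ⊇ {$}; new: +{$}
  FOLLOW(S)={$}  FOLLOW(A)={$}  FOLLOW(B)={a}  FOLLOW(C)={$}
iter 2: (no change)
  FOLLOW(S)={$}  FOLLOW(A)={$}  FOLLOW(B)={a}  FOLLOW(C)={$}

FOLLOW(B) = ["a"]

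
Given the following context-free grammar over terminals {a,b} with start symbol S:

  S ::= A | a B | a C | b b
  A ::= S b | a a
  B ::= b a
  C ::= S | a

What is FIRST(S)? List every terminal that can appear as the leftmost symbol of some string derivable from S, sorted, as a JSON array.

Compute FIRST by fixpoint:
iter 1:
  A via A→a a: +{a}
  B via B→b a: +{b}
  C via C→a: +{a}
  S via S→A: +{a}
  S via S→b b: +{b}
  FIRST[S]={a,b}  FIRST[A]={a}  FIRST[B]={b}  FIRST[C]={a}
iter 2:
  A via A→S b: +{b}
  C via C→S: +{b}
  FIRST[S]={a,b}  FIRST[A]={a,b}  FIRST[B]={b}  FIRST[C]={a,b}
iter 3: — fixpoint
  FIRST[S]={a,b}  FIRST[A]={a,b}  FIRST[B]={b}  FIRST[C]={a,b}

FIRST(S) = ["a", "b"]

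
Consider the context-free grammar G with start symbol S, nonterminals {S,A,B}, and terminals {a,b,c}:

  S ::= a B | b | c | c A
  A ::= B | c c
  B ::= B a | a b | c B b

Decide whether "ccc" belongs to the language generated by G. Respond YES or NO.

CNF form of G:
  S -> T0 B | T2 A | b | c
  A -> B T0 | T0 T1 | T2 T2 | T2 X3
  B -> B T0 | T0 T1 | T2 X4
  T0 -> a
  T1 -> b
  T2 -> c
  X3 -> B T1
  X4 -> B T1

Fill CYK table bottom-up:
  T[0,0] 'c' = {S,T2}  orig:{S}
  T[1,1] 'c' = {S,T2}  orig:{S}
  T[2,2] 'c' = {S,T2}  orig:{S}
  T[0,1] 'cc' = {A}
  T[1,2] 'cc' = {A}
  T[0,2] 'ccc' = {S}

S ∈ T[0,2] ⇒ YES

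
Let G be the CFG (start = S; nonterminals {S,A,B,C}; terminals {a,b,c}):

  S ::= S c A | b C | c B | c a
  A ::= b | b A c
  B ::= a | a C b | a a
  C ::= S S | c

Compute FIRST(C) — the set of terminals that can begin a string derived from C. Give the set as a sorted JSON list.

Compute FIRST by fixpoint:
round 1:
  A via A→b: +{b}
  B via B→a: +{a}
  C via C→c: +{c}
  S via S→b C: +{b}
  S via S→c B: +{c}
  FIRST(S)={b,c}  FIRST(A)={b}  FIRST(B)={a}  FIRST(C)={c}
round 2:
  C via C→S S: +{b}
  FIRST(S)={b,c}  FIRST(A)={b}  FIRST(B)={a}  FIRST(C)={b,c}
round 3: (no change)
  FIRST(S)={b,c}  FIRST(A)={b}  FIRST(B)={a}  FIRST(C)={b,c}

FIRST(C) = ["b", "c"]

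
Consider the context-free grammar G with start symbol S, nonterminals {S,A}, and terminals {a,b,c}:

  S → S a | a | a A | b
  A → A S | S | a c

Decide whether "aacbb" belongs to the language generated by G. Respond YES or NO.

Convert to CNF:
  S -> S T0 | T0 A | a | b
  A -> A S | S T0 | T0 A | T0 T1 | a | b
  T0 -> a
  T1 -> c

CYK fill:
  T[0,0] 'a' = {A,S,T0}  orig:{A,S}
  T[1,1] 'a' = {A,S,T0}  orig:{A,S}
  T[2,2] 'c' = {T1}  orig:{}
  T[3,3] 'b' = {A,S}
  T[4,4] 'b' = {A,S}
  T[0,1] 'aa' = {A,S}
  T[1,2] 'ac' = {A}
  T[2,3] 'cb' = ∅
  T[3,4] 'bb' = {A}
  T[0,2] 'aac' = {A,S}
  T[1,3] 'acb' = {A}
  T[2,4] 'cbb' = ∅
  T[0,3] 'aacb' = {A,S}
  T[1,4] 'acbb' = {A}
  T[0,4] 'aacbb' = {A,S}

S ∈ T[0,4] ⇒ YES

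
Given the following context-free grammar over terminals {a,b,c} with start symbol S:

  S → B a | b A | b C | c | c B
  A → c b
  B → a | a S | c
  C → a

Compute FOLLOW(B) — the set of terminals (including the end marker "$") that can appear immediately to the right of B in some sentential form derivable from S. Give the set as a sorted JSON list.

FIRST sets, iterate to fixpoint:
pass 1:
  A via A→c b: +{c}
  B via B→a: +{a}
  B via B→c: +{c}
  C via C→a: +{a}
  S via S→B a: +{a,c}
  S via S→b A: +{b}
  FIRST(S)={a,b,c}  FIRST(A)={c}  FIRST(B)={a,c}  FIRST(C)={a}
pass 2: done
  FIRST(S)={a,b,c}  FIRST(A)={c}  FIRST(B)={a,c}  FIRST(C)={a}

FOLLOW iteration:
seed FOLLOW(S) with $
[1]
  S→B a: FOLLOW(B) ⊇ FIRST(a) = {a}; new: +{a}
  S→b A: FOLLOW(A) ⊇ FOLLOW(S) ⊇ {$}; new: +{$}
  S→b C: FOLLOW(C) ⊇ FOLLOW(S) ⊇ {$}; new: +{$}
  S→c B: FOLLOW(B) ⊇ FOLLOW(S) ⊇ {$}; new: +{$}
  FOLLOW[S]={$}  FOLLOW[A]={$}  FOLLOW[B]={$,a}  FOLLOW[C]={$}
[2]
  B→a S: FOLLOW(S) ⊇ FOLLOW(B) ⊇ {$,a}; new: +{a}
  S→b A: FOLLOW(A) ⊇ FOLLOW(S) ⊇ {$,a}; new: +{a}
  S→b C: FOLLOW(C) ⊇ FOLLOW(S) ⊇ {$,a}; new: +{a}
  FOLLOW[S]={$,a}  FOLLOW[A]={$,a}  FOLLOW[B]={$,a}  FOLLOW[C]={$,a}
[3] (no change)
  FOLLOW[S]={$,a}  FOLLOW[A]={$,a}  FOLLOW[B]={$,a}  FOLLOW[C]={$,a}

FOLLOW(B) = ["$", "a"]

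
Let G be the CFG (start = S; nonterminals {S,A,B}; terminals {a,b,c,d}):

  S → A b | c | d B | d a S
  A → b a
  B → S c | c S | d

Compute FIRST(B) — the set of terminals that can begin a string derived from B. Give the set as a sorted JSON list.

Compute FIRST by fixpoint:
pass 1:
  A via A→b a: +{b}
  B via B→c S: +{c}
  B via B→d: +{d}
  S via S→A b: +{b}
  S via S→c: +{c}
  S via S→d B: +{d}
  FIRST[S]={b,c,d}  FIRST[A]={b}  FIRST[B]={c,d}
pass 2:
  B via B→S c: +{b}
  FIRST[S]={b,c,d}  FIRST[A]={b}  FIRST[B]={b,c,d}
pass 3: (stable)
  FIRST[S]={b,c,d}  FIRST[A]={b}  FIRST[B]={b,c,d}

FIRST(B) = ["b", "c", "d"]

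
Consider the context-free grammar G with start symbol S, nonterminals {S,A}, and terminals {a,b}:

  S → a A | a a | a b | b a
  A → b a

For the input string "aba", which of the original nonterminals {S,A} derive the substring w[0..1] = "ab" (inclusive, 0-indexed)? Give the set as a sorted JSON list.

Convert to CNF:
  S -> T0 T1 | T1 A | T1 T0 | T1 T1
  A -> T0 T1
  T0 -> b
  T1 -> a

CYK fill, restricted to cells inside w[0..1]:
  [0..0]={T1}  "a"  orig:{}
  [1..1]={T0}  "b"  orig:{}
  [0..1]={S}  "ab"

Original NTs in T[0,1] deriving "ab": ["S"]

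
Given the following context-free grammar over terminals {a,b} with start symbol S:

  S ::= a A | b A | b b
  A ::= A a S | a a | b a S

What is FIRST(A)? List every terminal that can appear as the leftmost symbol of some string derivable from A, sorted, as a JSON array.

FIRST iteration:
iter 1:
  A via A→a a: +{a}
  A via A→b a S: +{b}
  S via S→a A: +{a}
  S via S→b A: +{b}
  FIRST[S]={a,b}  FIRST[A]={a,b}
iter 2: (stable)
  FIRST[S]={a,b}  FIRST[A]={a,b}

FIRST(A) = ["a", "b"]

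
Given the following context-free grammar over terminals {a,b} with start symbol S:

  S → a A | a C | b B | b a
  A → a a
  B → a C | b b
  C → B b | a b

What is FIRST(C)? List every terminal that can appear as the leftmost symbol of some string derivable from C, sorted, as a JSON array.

FIRST sets, iterate to fixpoint:
[1]
  A via A→a a: +{a}
  B via B→a C: +{a}
  B via B→b b: +{b}
  C via C→B b: +{a,b}
  S via S→a A: +{a}
  S via S→b B: +{b}
  S: {a,b}  A: {a}  B: {a,b}  C: {a,b}
[2] (no change)
  S: {a,b}  A: {a}  B: {a,b}  C: {a,b}

FIRST(C) = ["a", "b"]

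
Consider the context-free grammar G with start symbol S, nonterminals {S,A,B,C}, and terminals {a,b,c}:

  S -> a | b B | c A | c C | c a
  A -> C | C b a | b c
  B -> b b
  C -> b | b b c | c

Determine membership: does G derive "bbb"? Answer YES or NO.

Convert to CNF:
  S -> T0 B | T2 A | T2 C | T2 T1 | a
  A -> C X3 | T0 T2 | T0 X4 | b | c
  B -> T0 T0
  C -> T0 X5 | b | c
  T0 -> b
  T1 -> a
  T2 -> c
  X3 -> T0 T1
  X4 -> T0 T2
  X5 -> T0 T2

CYK fill:
  T[0,0] 'b' = {A,C,T0}  orig:{A,C}
  T[1,1] 'b' = {A,C,T0}  orig:{A,C}
  T[2,2] 'b' = {A,C,T0}  orig:{A,C}
  T[0,1] 'bb' = {B}
  T[1,2] 'bb' = {B}
  T[0,2] 'bbb' = {S}

S ∈ T[0,2] ⇒ YES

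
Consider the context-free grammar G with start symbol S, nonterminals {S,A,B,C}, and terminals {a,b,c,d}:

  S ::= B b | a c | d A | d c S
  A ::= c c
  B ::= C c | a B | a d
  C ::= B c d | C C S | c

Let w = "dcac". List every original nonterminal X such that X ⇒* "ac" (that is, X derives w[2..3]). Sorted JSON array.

CNF form of G:
  S -> B T3 | T1 T0 | T2 A | T2 X6
  A -> T0 T0
  B -> C T0 | T1 B | T1 T2
  C -> B X4 | C X5 | c
  T0 -> c
  T1 -> a
  T2 -> d
  T3 -> b
  X4 -> T0 T2
  X5 -> C S
  X6 -> T0 S

Fill CYK table bottom-up, restricted to cells inside w[2..3]:
  [2..2]={T1}  "a"  orig:{}
  [3..3]={C,T0}  "c"  orig:{C}
  [2..3]={S}  "ac"

Original NTs in T[2,3] deriving "ac": ["S"]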